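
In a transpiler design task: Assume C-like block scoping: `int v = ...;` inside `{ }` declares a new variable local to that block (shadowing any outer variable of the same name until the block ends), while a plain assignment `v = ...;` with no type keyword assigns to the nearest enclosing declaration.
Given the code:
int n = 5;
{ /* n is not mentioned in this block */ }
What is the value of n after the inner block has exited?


Analyzing scoping rules:
Outer scope: declares n = 5
Inner block: n is neither redeclared nor assigned -> unchanged
After the block -> 5
Result: 5

5


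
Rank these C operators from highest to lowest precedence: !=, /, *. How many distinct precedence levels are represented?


Looking up precedence for each operator:
  != -> precedence 3
  / -> precedence 6
  * -> precedence 6
Sorted highest to lowest: /, *, !=
Distinct precedence values: [6, 3]
Number of distinct levels: 2

2


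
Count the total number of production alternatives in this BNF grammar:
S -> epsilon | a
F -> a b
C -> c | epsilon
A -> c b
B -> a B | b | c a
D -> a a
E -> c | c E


Counting alternatives per rule:
  S: 2 alternative(s)
  F: 1 alternative(s)
  C: 2 alternative(s)
  A: 1 alternative(s)
  B: 3 alternative(s)
  D: 1 alternative(s)
  E: 2 alternative(s)
Sum: 2 + 1 + 2 + 1 + 3 + 1 + 2 = 12

12


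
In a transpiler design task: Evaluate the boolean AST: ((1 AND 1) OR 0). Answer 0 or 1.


Step 1: Evaluate inner node
  1 AND 1 = 1
Step 2: Evaluate root node
  1 OR 0 = 1

1


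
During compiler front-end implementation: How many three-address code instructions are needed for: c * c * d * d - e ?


Expression: c * c * d * d - e
Generating three-address code (respecting * over +/- precedence):
  Instruction 1: t1 = c * c
  Instruction 2: t2 = t1 * d
  Instruction 3: t3 = t2 * d
  Instruction 4: t4 = t3 - e
Total instructions: 4

4


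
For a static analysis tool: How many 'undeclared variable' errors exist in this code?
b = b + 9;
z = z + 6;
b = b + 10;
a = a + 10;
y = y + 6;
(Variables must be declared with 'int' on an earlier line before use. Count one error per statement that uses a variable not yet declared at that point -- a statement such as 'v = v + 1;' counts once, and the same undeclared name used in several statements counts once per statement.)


Scanning code line by line:
  Line 1: use 'b' -> ERROR (undeclared)
  Line 2: use 'z' -> ERROR (undeclared)
  Line 3: use 'b' -> ERROR (undeclared)
  Line 4: use 'a' -> ERROR (undeclared)
  Line 5: use 'y' -> ERROR (undeclared)
Total undeclared variable errors: 5

5


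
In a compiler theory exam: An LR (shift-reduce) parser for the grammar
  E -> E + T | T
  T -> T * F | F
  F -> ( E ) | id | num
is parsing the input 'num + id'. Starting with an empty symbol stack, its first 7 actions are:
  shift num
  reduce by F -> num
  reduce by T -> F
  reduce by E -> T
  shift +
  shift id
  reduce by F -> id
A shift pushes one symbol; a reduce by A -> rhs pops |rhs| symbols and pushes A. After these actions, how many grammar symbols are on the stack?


Tracking the symbol stack through each action:
  Action 1: shift 'num' : push -> stack = [num] (size 1)
  Action 2: reduce by F -> num : pop 1, push F -> stack = [F] (size 1)
  Action 3: reduce by T -> F : pop 1, push T -> stack = [T] (size 1)
  Action 4: reduce by E -> T : pop 1, push E -> stack = [E] (size 1)
  Action 5: shift '+' : push -> stack = [E, +] (size 2)
  Action 6: shift 'id' : push -> stack = [E, +, id] (size 3)
  Action 7: reduce by F -> id : pop 1, push F -> stack = [E, +, F] (size 3)
Final stack size: 3

3


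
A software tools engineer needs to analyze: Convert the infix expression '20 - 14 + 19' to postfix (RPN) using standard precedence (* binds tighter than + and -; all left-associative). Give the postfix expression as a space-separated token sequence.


Applying the shunting-yard algorithm:
  Operand 20 -> output
  Push '-' onto operator stack -> op-stack: [-]
  Operand 14 -> output
  See '+' (prec 1); top '-' (prec 1) >= it -> pop '-' to output
  Push '+' onto operator stack -> op-stack: [+]
  Operand 19 -> output
  End of input: pop '+' to output
Postfix result: 20 14 - 19 +

20 14 - 19 +


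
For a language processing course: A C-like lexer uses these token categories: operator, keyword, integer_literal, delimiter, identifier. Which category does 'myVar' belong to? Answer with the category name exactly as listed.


Token: 'myVar'
Checking categories:
  identifier: YES
  integer_literal: no
  operator: no
  keyword: no
  delimiter: no
Category: identifier

identifier


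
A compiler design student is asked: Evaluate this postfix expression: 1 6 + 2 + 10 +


Processing tokens left to right:
Push 1, Push 6
Pop 1 and 6, compute 1 + 6 = 7, push 7
Push 2
Pop 7 and 2, compute 7 + 2 = 9, push 9
Push 10
Pop 9 and 10, compute 9 + 10 = 19, push 19
Stack result: 19

19


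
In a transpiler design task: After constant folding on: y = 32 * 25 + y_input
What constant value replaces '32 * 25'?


Identifying constant sub-expression:
  Original: y = 32 * 25 + y_input
  32 and 25 are both compile-time constants
  Evaluating: 32 * 25 = 800
  After folding: y = 800 + y_input

800


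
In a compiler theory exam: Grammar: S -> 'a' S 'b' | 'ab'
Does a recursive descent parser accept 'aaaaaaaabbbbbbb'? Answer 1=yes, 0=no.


Grammar accepts strings of the form a^n b^n (n >= 1)
Word: 'aaaaaaaabbbbbbb'
Counting: 8 a's and 7 b's
Check: 8 == 7? No
Mismatch: a-count != b-count
Rejected

0


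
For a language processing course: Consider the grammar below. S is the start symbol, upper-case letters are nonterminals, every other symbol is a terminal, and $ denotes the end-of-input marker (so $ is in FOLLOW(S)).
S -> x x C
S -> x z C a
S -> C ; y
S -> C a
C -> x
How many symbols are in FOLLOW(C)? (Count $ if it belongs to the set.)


S is the start symbol and does not occur in any rule body, so FOLLOW(S) = {$}.
Examining every occurrence of C in a rule body:
  S -> x x C : C is at the right end -> add FOLLOW(S) = {$}
  S -> x z C a : C is followed by terminal 'a' -> add 'a'
  S -> C ; y : C is followed by terminal ';' -> add ';'
  S -> C a : C is followed by terminal 'a' -> add 'a' (already in the set)
  C -> x : C does not occur in the body -> contributes nothing
FOLLOW(C) = {;, a, $}
Count: 3

3


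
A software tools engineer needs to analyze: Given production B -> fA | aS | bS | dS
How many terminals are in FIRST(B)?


Production: B -> fA | aS | bS | dS
Examining each alternative for leading terminals:
  B -> fA : first terminal = 'f'
  B -> aS : first terminal = 'a'
  B -> bS : first terminal = 'b'
  B -> dS : first terminal = 'd'
FIRST(B) = {a, b, d, f}
Count: 4

4


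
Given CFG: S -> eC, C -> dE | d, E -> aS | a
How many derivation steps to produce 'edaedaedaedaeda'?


Grammar: S -> eC, C -> dE | d, E -> aS | a
Deriving 'edaedaedaedaeda':
Step 1: S -> eC => eC
Step 2: C -> dE => edE
Step 3: E -> aS => edaS
Step 4: S -> eC => edaeC
Step 5: C -> dE => edaedE
Step 6: E -> aS => edaedaS
Step 7: S -> eC => edaedaeC
Step 8: C -> dE => edaedaedE
Step 9: E -> aS => edaedaedaS
Step 10: S -> eC => edaedaedaeC
Step 11: C -> dE => edaedaedaedE
Step 12: E -> aS => edaedaedaedaS
Step 13: S -> eC => edaedaedaedaeC
Step 14: C -> dE => edaedaedaedaedE
Step 15: E -> a => edaedaedaedaeda
Total derivation steps: 15

15


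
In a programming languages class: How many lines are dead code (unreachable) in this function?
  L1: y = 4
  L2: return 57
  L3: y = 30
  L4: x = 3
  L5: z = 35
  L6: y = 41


Analyzing control flow:
  L1: reachable (before return)
  L2: reachable (return statement)
  L3: DEAD (after return at L2)
  L4: DEAD (after return at L2)
  L5: DEAD (after return at L2)
  L6: DEAD (after return at L2)
Return at L2, total lines = 6
Dead lines: L3 through L6
Count: 4

4


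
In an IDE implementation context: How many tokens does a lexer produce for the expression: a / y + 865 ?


Scanning 'a / y + 865'
Token 1: 'a' -> identifier
Token 2: '/' -> operator
Token 3: 'y' -> identifier
Token 4: '+' -> operator
Token 5: '865' -> integer_literal
Total tokens: 5

5


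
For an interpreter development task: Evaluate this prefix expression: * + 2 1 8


Parsing prefix expression: * + 2 1 8
Step 1: Innermost operation '+ 2 1'
  2 + 1 = 3
Step 2: Outer operation '* [3] 8'
  3 * 8 = 24

24


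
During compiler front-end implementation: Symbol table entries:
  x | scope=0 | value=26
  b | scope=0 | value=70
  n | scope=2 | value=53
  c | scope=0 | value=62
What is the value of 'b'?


Searching symbol table for 'b':
  x | scope=0 | value=26
  b | scope=0 | value=70 <- MATCH
  n | scope=2 | value=53
  c | scope=0 | value=62
Found 'b' at scope 0 with value 70

70


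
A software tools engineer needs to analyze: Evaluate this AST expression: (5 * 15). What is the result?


Expression: (5 * 15)
Evaluating step by step:
  5 * 15 = 75
Result: 75

75


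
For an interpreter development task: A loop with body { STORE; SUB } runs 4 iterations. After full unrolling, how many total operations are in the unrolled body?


Loop body operations: STORE, SUB (2 ops per iteration)
Unrolling 4 iterations:
  Iteration 1: STORE, SUB (2 ops)
  Iteration 2: STORE, SUB (2 ops)
  Iteration 3: STORE, SUB (2 ops)
  Iteration 4: STORE, SUB (2 ops)
Total: 4 iterations * 2 ops/iter = 8 operations

8


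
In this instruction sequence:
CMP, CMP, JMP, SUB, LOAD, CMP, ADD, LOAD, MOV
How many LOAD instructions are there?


Scanning instruction sequence for LOAD:
  Position 1: CMP
  Position 2: CMP
  Position 3: JMP
  Position 4: SUB
  Position 5: LOAD <- MATCH
  Position 6: CMP
  Position 7: ADD
  Position 8: LOAD <- MATCH
  Position 9: MOV
Matches at positions: [5, 8]
Total LOAD count: 2

2


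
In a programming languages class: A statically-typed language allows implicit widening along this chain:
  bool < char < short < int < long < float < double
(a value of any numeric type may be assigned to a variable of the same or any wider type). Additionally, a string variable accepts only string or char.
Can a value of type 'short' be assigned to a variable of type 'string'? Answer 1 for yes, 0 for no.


Target variable type: string
Source value type: short
Rule: string accepts only {string, char}
  source 'short' in {string, char}? No
Result: 0

0


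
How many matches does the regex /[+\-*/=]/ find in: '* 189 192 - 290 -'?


Pattern: /[+\-*/=]/ (operators)
Input: '* 189 192 - 290 -'
Scanning for matches:
  Match 1: '*'
  Match 2: '-'
  Match 3: '-'
Total matches: 3

3


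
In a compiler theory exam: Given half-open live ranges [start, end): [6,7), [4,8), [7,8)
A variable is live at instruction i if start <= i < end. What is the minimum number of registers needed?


Live ranges:
  Var0: [6, 7)
  Var1: [4, 8)
  Var2: [7, 8)
Sweep-line events (position, delta, active):
  pos=4 start -> active=1
  pos=6 start -> active=2
  pos=7 end -> active=1
  pos=7 start -> active=2
  pos=8 end -> active=1
  pos=8 end -> active=0
Maximum simultaneous active: 2
Minimum registers needed: 2

2


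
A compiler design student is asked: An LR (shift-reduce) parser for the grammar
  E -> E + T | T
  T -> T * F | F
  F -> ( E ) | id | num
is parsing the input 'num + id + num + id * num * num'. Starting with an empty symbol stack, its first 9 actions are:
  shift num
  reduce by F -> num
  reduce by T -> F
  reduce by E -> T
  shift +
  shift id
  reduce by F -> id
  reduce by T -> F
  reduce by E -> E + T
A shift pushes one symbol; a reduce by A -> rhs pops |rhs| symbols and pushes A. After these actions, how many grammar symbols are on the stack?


Tracking the symbol stack through each action:
  Action 1: shift 'num' : push -> stack = [num] (size 1)
  Action 2: reduce by F -> num : pop 1, push F -> stack = [F] (size 1)
  Action 3: reduce by T -> F : pop 1, push T -> stack = [T] (size 1)
  Action 4: reduce by E -> T : pop 1, push E -> stack = [E] (size 1)
  Action 5: shift '+' : push -> stack = [E, +] (size 2)
  Action 6: shift 'id' : push -> stack = [E, +, id] (size 3)
  Action 7: reduce by F -> id : pop 1, push F -> stack = [E, +, F] (size 3)
  Action 8: reduce by T -> F : pop 1, push T -> stack = [E, +, T] (size 3)
  Action 9: reduce by E -> E + T : pop 3, push E -> stack = [E] (size 1)
Final stack size: 1

1


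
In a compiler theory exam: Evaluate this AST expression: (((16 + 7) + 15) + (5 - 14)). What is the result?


Expression: (((16 + 7) + 15) + (5 - 14))
Evaluating step by step:
  16 + 7 = 23
  23 + 15 = 38
  5 - 14 = -9
  38 + -9 = 29
Result: 29

29


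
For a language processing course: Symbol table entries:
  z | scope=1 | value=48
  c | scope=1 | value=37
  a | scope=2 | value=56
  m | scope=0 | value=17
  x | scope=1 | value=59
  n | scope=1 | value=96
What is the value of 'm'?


Searching symbol table for 'm':
  z | scope=1 | value=48
  c | scope=1 | value=37
  a | scope=2 | value=56
  m | scope=0 | value=17 <- MATCH
  x | scope=1 | value=59
  n | scope=1 | value=96
Found 'm' at scope 0 with value 17

17


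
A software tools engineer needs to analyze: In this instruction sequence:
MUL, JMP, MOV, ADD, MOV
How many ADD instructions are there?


Scanning instruction sequence for ADD:
  Position 1: MUL
  Position 2: JMP
  Position 3: MOV
  Position 4: ADD <- MATCH
  Position 5: MOV
Matches at positions: [4]
Total ADD count: 1

1


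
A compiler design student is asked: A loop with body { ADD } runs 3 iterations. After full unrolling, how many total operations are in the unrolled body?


Loop body operations: ADD (1 op per iteration)
Unrolling 3 iterations:
  Iteration 1: ADD (1 ops)
  Iteration 2: ADD (1 ops)
  Iteration 3: ADD (1 ops)
Total: 3 iterations * 1 ops/iter = 3 operations

3


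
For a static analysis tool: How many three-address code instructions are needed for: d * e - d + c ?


Expression: d * e - d + c
Generating three-address code (respecting * over +/- precedence):
  Instruction 1: t1 = d * e
  Instruction 2: t2 = t1 - d
  Instruction 3: t3 = t2 + c
Total instructions: 3

3


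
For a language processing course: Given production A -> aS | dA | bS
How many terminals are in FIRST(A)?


Production: A -> aS | dA | bS
Examining each alternative for leading terminals:
  A -> aS : first terminal = 'a'
  A -> dA : first terminal = 'd'
  A -> bS : first terminal = 'b'
FIRST(A) = {a, b, d}
Count: 3

3


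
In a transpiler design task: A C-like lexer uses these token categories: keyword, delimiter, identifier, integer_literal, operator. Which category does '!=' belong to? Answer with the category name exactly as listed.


Token: '!='
Checking categories:
  identifier: no
  integer_literal: no
  operator: YES
  keyword: no
  delimiter: no
Category: operator

operator


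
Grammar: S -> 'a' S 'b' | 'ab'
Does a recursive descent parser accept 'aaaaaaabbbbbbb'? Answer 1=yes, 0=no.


Grammar accepts strings of the form a^n b^n (n >= 1)
Word: 'aaaaaaabbbbbbb'
Counting: 7 a's and 7 b's
Check: 7 == 7? Yes
Derivation (S -> aSb applied 6 time(s), then S -> ab): S => aSb => aaSbb => aaaSbbb => aaaaSbbbb => aaaaaSbbbbb => aaaaaaSbbbbbb => aaaaaaabbbbbbb
Accepted

1


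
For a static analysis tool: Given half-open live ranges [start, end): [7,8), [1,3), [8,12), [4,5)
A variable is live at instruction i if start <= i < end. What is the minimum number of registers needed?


Live ranges:
  Var0: [7, 8)
  Var1: [1, 3)
  Var2: [8, 12)
  Var3: [4, 5)
Sweep-line events (position, delta, active):
  pos=1 start -> active=1
  pos=3 end -> active=0
  pos=4 start -> active=1
  pos=5 end -> active=0
  pos=7 start -> active=1
  pos=8 end -> active=0
  pos=8 start -> active=1
  pos=12 end -> active=0
Maximum simultaneous active: 1
Minimum registers needed: 1

1


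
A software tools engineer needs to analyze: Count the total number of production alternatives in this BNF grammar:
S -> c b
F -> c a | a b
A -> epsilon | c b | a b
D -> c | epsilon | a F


Counting alternatives per rule:
  S: 1 alternative(s)
  F: 2 alternative(s)
  A: 3 alternative(s)
  D: 3 alternative(s)
Sum: 1 + 2 + 3 + 3 = 9

9


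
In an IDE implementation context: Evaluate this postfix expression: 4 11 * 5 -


Processing tokens left to right:
Push 4, Push 11
Pop 4 and 11, compute 4 * 11 = 44, push 44
Push 5
Pop 44 and 5, compute 44 - 5 = 39, push 39
Stack result: 39

39


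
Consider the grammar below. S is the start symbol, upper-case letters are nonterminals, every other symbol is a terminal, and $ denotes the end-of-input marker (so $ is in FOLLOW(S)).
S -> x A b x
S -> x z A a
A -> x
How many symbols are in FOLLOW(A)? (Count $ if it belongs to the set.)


S is the start symbol and does not occur in any rule body, so FOLLOW(S) = {$}.
Examining every occurrence of A in a rule body:
  S -> x A b x : A is followed by terminal 'b' -> add 'b'
  S -> x z A a : A is followed by terminal 'a' -> add 'a'
  A -> x : A does not occur in the body -> contributes nothing
FOLLOW(A) = {a, b}
Count: 2

2


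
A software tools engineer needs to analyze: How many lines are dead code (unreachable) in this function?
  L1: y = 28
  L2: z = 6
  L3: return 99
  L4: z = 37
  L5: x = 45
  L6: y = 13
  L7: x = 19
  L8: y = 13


Analyzing control flow:
  L1: reachable (before return)
  L2: reachable (before return)
  L3: reachable (return statement)
  L4: DEAD (after return at L3)
  L5: DEAD (after return at L3)
  L6: DEAD (after return at L3)
  L7: DEAD (after return at L3)
  L8: DEAD (after return at L3)
Return at L3, total lines = 8
Dead lines: L4 through L8
Count: 5

5


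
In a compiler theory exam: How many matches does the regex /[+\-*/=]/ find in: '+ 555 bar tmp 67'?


Pattern: /[+\-*/=]/ (operators)
Input: '+ 555 bar tmp 67'
Scanning for matches:
  Match 1: '+'
Total matches: 1

1


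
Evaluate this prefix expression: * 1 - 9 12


Parsing prefix expression: * 1 - 9 12
Step 1: Innermost operation '- 9 12'
  9 - 12 = -3
Step 2: Outer operation '* 1 [-3]'
  1 * -3 = -3

-3


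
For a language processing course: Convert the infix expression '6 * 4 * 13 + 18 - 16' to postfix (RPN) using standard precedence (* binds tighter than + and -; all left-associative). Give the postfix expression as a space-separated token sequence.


Applying the shunting-yard algorithm:
  Operand 6 -> output
  Push '*' onto operator stack -> op-stack: [*]
  Operand 4 -> output
  See '*' (prec 2); top '*' (prec 2) >= it -> pop '*' to output
  Push '*' onto operator stack -> op-stack: [*]
  Operand 13 -> output
  See '+' (prec 1); top '*' (prec 2) >= it -> pop '*' to output
  Push '+' onto operator stack -> op-stack: [+]
  Operand 18 -> output
  See '-' (prec 1); top '+' (prec 1) >= it -> pop '+' to output
  Push '-' onto operator stack -> op-stack: [-]
  Operand 16 -> output
  End of input: pop '-' to output
Postfix result: 6 4 * 13 * 18 + 16 -

6 4 * 13 * 18 + 16 -


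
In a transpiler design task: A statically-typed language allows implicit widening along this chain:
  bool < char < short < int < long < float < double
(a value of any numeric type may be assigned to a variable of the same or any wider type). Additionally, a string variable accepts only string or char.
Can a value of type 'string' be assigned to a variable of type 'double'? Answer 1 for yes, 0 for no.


Target variable type: double
Source value type: string
Rule: string cannot widen to any numeric type
Result: 0

0


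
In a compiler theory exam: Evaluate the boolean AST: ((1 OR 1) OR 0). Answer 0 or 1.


Step 1: Evaluate inner node
  1 OR 1 = 1
Step 2: Evaluate root node
  1 OR 0 = 1

1


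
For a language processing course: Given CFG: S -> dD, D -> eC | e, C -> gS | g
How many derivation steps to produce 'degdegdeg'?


Grammar: S -> dD, D -> eC | e, C -> gS | g
Deriving 'degdegdeg':
Step 1: S -> dD => dD
Step 2: D -> eC => deC
Step 3: C -> gS => degS
Step 4: S -> dD => degdD
Step 5: D -> eC => degdeC
Step 6: C -> gS => degdegS
Step 7: S -> dD => degdegdD
Step 8: D -> eC => degdegdeC
Step 9: C -> g => degdegdeg
Total derivation steps: 9

9


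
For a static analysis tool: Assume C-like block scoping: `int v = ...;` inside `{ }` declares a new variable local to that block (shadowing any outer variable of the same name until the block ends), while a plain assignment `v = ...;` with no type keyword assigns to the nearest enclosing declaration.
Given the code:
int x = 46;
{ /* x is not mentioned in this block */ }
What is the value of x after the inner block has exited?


Analyzing scoping rules:
Outer scope: declares x = 46
Inner block: x is neither redeclared nor assigned -> unchanged
After the block -> 46
Result: 46

46


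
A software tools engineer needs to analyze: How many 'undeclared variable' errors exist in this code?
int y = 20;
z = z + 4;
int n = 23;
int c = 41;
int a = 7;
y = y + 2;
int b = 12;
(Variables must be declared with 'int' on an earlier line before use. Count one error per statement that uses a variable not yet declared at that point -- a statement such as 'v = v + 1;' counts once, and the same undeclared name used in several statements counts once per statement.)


Scanning code line by line:
  Line 1: declare 'y' -> declared = ['y']
  Line 2: use 'z' -> ERROR (undeclared)
  Line 3: declare 'n' -> declared = ['n', 'y']
  Line 4: declare 'c' -> declared = ['c', 'n', 'y']
  Line 5: declare 'a' -> declared = ['a', 'c', 'n', 'y']
  Line 6: use 'y' -> OK (declared)
  Line 7: declare 'b' -> declared = ['a', 'b', 'c', 'n', 'y']
Total undeclared variable errors: 1

1


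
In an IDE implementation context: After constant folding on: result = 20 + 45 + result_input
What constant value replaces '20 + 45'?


Identifying constant sub-expression:
  Original: result = 20 + 45 + result_input
  20 and 45 are both compile-time constants
  Evaluating: 20 + 45 = 65
  After folding: result = 65 + result_input

65


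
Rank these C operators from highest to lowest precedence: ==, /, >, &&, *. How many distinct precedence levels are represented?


Looking up precedence for each operator:
  == -> precedence 3
  / -> precedence 6
  > -> precedence 4
  && -> precedence 2
  * -> precedence 6
Sorted highest to lowest: /, *, >, ==, &&
Distinct precedence values: [6, 4, 3, 2]
Number of distinct levels: 4

4


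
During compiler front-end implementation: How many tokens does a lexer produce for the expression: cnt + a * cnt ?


Scanning 'cnt + a * cnt'
Token 1: 'cnt' -> identifier
Token 2: '+' -> operator
Token 3: 'a' -> identifier
Token 4: '*' -> operator
Token 5: 'cnt' -> identifier
Total tokens: 5

5


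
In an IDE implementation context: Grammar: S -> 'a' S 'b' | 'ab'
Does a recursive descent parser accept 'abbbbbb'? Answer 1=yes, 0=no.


Grammar accepts strings of the form a^n b^n (n >= 1)
Word: 'abbbbbb'
Counting: 1 a's and 6 b's
Check: 1 == 6? No
Mismatch: a-count != b-count
Rejected

0


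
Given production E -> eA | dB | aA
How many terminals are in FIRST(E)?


Production: E -> eA | dB | aA
Examining each alternative for leading terminals:
  E -> eA : first terminal = 'e'
  E -> dB : first terminal = 'd'
  E -> aA : first terminal = 'a'
FIRST(E) = {a, d, e}
Count: 3

3


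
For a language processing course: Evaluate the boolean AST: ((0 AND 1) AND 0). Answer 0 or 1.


Step 1: Evaluate inner node
  0 AND 1 = 0
Step 2: Evaluate root node
  0 AND 0 = 0

0


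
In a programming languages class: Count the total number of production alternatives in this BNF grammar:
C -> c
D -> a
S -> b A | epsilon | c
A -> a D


Counting alternatives per rule:
  C: 1 alternative(s)
  D: 1 alternative(s)
  S: 3 alternative(s)
  A: 1 alternative(s)
Sum: 1 + 1 + 3 + 1 = 6

6


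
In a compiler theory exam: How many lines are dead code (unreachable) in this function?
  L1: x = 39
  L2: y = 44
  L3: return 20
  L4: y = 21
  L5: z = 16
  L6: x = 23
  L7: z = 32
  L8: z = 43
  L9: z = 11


Analyzing control flow:
  L1: reachable (before return)
  L2: reachable (before return)
  L3: reachable (return statement)
  L4: DEAD (after return at L3)
  L5: DEAD (after return at L3)
  L6: DEAD (after return at L3)
  L7: DEAD (after return at L3)
  L8: DEAD (after return at L3)
  L9: DEAD (after return at L3)
Return at L3, total lines = 9
Dead lines: L4 through L9
Count: 6

6


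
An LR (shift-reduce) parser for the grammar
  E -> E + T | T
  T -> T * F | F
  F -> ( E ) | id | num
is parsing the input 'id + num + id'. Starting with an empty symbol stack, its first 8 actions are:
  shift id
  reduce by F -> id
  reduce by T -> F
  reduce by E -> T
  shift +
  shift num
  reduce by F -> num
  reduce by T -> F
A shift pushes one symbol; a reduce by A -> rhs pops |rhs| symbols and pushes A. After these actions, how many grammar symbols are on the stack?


Tracking the symbol stack through each action:
  Action 1: shift 'id' : push -> stack = [id] (size 1)
  Action 2: reduce by F -> id : pop 1, push F -> stack = [F] (size 1)
  Action 3: reduce by T -> F : pop 1, push T -> stack = [T] (size 1)
  Action 4: reduce by E -> T : pop 1, push E -> stack = [E] (size 1)
  Action 5: shift '+' : push -> stack = [E, +] (size 2)
  Action 6: shift 'num' : push -> stack = [E, +, num] (size 3)
  Action 7: reduce by F -> num : pop 1, push F -> stack = [E, +, F] (size 3)
  Action 8: reduce by T -> F : pop 1, push T -> stack = [E, +, T] (size 3)
Final stack size: 3

3


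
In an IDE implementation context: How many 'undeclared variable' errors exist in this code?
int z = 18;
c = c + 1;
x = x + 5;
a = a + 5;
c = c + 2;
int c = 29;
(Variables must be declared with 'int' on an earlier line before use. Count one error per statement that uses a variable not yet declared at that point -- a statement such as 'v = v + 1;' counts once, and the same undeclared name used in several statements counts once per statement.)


Scanning code line by line:
  Line 1: declare 'z' -> declared = ['z']
  Line 2: use 'c' -> ERROR (undeclared)
  Line 3: use 'x' -> ERROR (undeclared)
  Line 4: use 'a' -> ERROR (undeclared)
  Line 5: use 'c' -> ERROR (undeclared)
  Line 6: declare 'c' -> declared = ['c', 'z']
Total undeclared variable errors: 4

4


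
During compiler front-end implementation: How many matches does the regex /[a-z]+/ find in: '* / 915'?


Pattern: /[a-z]+/ (identifiers)
Input: '* / 915'
Scanning for matches:
Total matches: 0

0


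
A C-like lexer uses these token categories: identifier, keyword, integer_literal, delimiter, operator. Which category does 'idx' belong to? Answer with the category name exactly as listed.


Token: 'idx'
Checking categories:
  identifier: YES
  integer_literal: no
  operator: no
  keyword: no
  delimiter: no
Category: identifier

identifier


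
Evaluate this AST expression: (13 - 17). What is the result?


Expression: (13 - 17)
Evaluating step by step:
  13 - 17 = -4
Result: -4

-4


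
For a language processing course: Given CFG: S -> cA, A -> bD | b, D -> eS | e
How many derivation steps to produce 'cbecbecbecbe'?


Grammar: S -> cA, A -> bD | b, D -> eS | e
Deriving 'cbecbecbecbe':
Step 1: S -> cA => cA
Step 2: A -> bD => cbD
Step 3: D -> eS => cbeS
Step 4: S -> cA => cbecA
Step 5: A -> bD => cbecbD
Step 6: D -> eS => cbecbeS
Step 7: S -> cA => cbecbecA
Step 8: A -> bD => cbecbecbD
Step 9: D -> eS => cbecbecbeS
Step 10: S -> cA => cbecbecbecA
Step 11: A -> bD => cbecbecbecbD
Step 12: D -> e => cbecbecbecbe
Total derivation steps: 12

12


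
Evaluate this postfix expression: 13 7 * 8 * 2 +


Processing tokens left to right:
Push 13, Push 7
Pop 13 and 7, compute 13 * 7 = 91, push 91
Push 8
Pop 91 and 8, compute 91 * 8 = 728, push 728
Push 2
Pop 728 and 2, compute 728 + 2 = 730, push 730
Stack result: 730

730


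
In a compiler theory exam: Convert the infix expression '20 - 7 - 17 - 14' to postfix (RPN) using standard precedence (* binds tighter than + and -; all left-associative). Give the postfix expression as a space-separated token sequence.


Applying the shunting-yard algorithm:
  Operand 20 -> output
  Push '-' onto operator stack -> op-stack: [-]
  Operand 7 -> output
  See '-' (prec 1); top '-' (prec 1) >= it -> pop '-' to output
  Push '-' onto operator stack -> op-stack: [-]
  Operand 17 -> output
  See '-' (prec 1); top '-' (prec 1) >= it -> pop '-' to output
  Push '-' onto operator stack -> op-stack: [-]
  Operand 14 -> output
  End of input: pop '-' to output
Postfix result: 20 7 - 17 - 14 -

20 7 - 17 - 14 -


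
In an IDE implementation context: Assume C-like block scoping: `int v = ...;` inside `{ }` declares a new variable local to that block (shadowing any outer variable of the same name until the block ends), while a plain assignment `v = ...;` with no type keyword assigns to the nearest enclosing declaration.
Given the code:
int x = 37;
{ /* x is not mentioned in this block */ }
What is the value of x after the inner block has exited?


Analyzing scoping rules:
Outer scope: declares x = 37
Inner block: x is neither redeclared nor assigned -> unchanged
After the block -> 37
Result: 37

37


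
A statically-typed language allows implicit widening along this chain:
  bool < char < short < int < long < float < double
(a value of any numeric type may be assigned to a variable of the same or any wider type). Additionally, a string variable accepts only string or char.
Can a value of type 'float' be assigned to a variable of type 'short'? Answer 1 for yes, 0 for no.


Target variable type: short
Source value type: float
Numeric ranks: float=5, short=2
Widening allowed iff rank(source) <= rank(target): 5 <= 2? No
Result: 0

0


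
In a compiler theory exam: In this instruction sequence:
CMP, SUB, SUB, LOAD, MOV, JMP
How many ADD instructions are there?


Scanning instruction sequence for ADD:
  Position 1: CMP
  Position 2: SUB
  Position 3: SUB
  Position 4: LOAD
  Position 5: MOV
  Position 6: JMP
Matches at positions: []
Total ADD count: 0

0


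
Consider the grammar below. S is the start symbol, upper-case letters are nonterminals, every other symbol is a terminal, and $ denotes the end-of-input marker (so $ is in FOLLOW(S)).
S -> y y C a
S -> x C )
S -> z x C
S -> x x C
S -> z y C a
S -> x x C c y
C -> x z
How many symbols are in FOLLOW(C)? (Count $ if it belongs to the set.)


S is the start symbol and does not occur in any rule body, so FOLLOW(S) = {$}.
Examining every occurrence of C in a rule body:
  S -> y y C a : C is followed by terminal 'a' -> add 'a'
  S -> x C ) : C is followed by terminal ')' -> add ')'
  S -> z x C : C is at the right end -> add FOLLOW(S) = {$}
  S -> x x C : C is at the right end -> add FOLLOW(S) = {$} (already in the set)
  S -> z y C a : C is followed by terminal 'a' -> add 'a' (already in the set)
  S -> x x C c y : C is followed by terminal 'c' -> add 'c'
  C -> x z : C does not occur in the body -> contributes nothing
FOLLOW(C) = {), a, c, $}
Count: 4

4


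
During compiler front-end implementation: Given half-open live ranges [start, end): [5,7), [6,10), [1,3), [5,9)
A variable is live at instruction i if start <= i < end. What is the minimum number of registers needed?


Live ranges:
  Var0: [5, 7)
  Var1: [6, 10)
  Var2: [1, 3)
  Var3: [5, 9)
Sweep-line events (position, delta, active):
  pos=1 start -> active=1
  pos=3 end -> active=0
  pos=5 start -> active=1
  pos=5 start -> active=2
  pos=6 start -> active=3
  pos=7 end -> active=2
  pos=9 end -> active=1
  pos=10 end -> active=0
Maximum simultaneous active: 3
Minimum registers needed: 3

3


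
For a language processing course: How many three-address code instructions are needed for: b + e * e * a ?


Expression: b + e * e * a
Generating three-address code (respecting * over +/- precedence):
  Instruction 1: t1 = e * e
  Instruction 2: t2 = t1 * a
  Instruction 3: t3 = b + t2
Total instructions: 3

3


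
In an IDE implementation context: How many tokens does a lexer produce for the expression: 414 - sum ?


Scanning '414 - sum'
Token 1: '414' -> integer_literal
Token 2: '-' -> operator
Token 3: 'sum' -> identifier
Total tokens: 3

3


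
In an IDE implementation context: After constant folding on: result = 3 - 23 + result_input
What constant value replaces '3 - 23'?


Identifying constant sub-expression:
  Original: result = 3 - 23 + result_input
  3 and 23 are both compile-time constants
  Evaluating: 3 - 23 = -20
  After folding: result = -20 + result_input

-20


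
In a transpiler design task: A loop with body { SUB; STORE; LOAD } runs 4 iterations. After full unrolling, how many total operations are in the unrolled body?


Loop body operations: SUB, STORE, LOAD (3 ops per iteration)
Unrolling 4 iterations:
  Iteration 1: SUB, STORE, LOAD (3 ops)
  Iteration 2: SUB, STORE, LOAD (3 ops)
  Iteration 3: SUB, STORE, LOAD (3 ops)
  Iteration 4: SUB, STORE, LOAD (3 ops)
Total: 4 iterations * 3 ops/iter = 12 operations

12


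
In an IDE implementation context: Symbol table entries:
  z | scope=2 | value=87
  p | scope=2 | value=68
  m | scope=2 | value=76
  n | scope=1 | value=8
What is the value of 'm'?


Searching symbol table for 'm':
  z | scope=2 | value=87
  p | scope=2 | value=68
  m | scope=2 | value=76 <- MATCH
  n | scope=1 | value=8
Found 'm' at scope 2 with value 76

76


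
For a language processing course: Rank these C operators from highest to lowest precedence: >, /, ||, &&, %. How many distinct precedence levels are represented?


Looking up precedence for each operator:
  > -> precedence 4
  / -> precedence 6
  || -> precedence 1
  && -> precedence 2
  % -> precedence 6
Sorted highest to lowest: /, %, >, &&, ||
Distinct precedence values: [6, 4, 2, 1]
Number of distinct levels: 4

4


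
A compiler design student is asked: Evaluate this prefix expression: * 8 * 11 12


Parsing prefix expression: * 8 * 11 12
Step 1: Innermost operation '* 11 12'
  11 * 12 = 132
Step 2: Outer operation '* 8 [132]'
  8 * 132 = 1056

1056


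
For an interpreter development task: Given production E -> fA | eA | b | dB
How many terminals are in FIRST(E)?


Production: E -> fA | eA | b | dB
Examining each alternative for leading terminals:
  E -> fA : first terminal = 'f'
  E -> eA : first terminal = 'e'
  E -> b : first terminal = 'b'
  E -> dB : first terminal = 'd'
FIRST(E) = {b, d, e, f}
Count: 4

4


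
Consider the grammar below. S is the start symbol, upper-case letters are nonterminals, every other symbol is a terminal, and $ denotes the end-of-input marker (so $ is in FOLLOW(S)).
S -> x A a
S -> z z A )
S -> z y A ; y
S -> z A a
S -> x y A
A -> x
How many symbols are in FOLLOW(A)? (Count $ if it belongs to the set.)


S is the start symbol and does not occur in any rule body, so FOLLOW(S) = {$}.
Examining every occurrence of A in a rule body:
  S -> x A a : A is followed by terminal 'a' -> add 'a'
  S -> z z A ) : A is followed by terminal ')' -> add ')'
  S -> z y A ; y : A is followed by terminal ';' -> add ';'
  S -> z A a : A is followed by terminal 'a' -> add 'a' (already in the set)
  S -> x y A : A is at the right end -> add FOLLOW(S) = {$}
  A -> x : A does not occur in the body -> contributes nothing
FOLLOW(A) = {), ;, a, $}
Count: 4

4


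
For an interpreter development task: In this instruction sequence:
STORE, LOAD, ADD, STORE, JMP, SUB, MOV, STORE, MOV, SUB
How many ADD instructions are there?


Scanning instruction sequence for ADD:
  Position 1: STORE
  Position 2: LOAD
  Position 3: ADD <- MATCH
  Position 4: STORE
  Position 5: JMP
  Position 6: SUB
  Position 7: MOV
  Position 8: STORE
  Position 9: MOV
  Position 10: SUB
Matches at positions: [3]
Total ADD count: 1

1


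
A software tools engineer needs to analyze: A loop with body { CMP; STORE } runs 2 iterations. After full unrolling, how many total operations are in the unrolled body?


Loop body operations: CMP, STORE (2 ops per iteration)
Unrolling 2 iterations:
  Iteration 1: CMP, STORE (2 ops)
  Iteration 2: CMP, STORE (2 ops)
Total: 2 iterations * 2 ops/iter = 4 operations

4


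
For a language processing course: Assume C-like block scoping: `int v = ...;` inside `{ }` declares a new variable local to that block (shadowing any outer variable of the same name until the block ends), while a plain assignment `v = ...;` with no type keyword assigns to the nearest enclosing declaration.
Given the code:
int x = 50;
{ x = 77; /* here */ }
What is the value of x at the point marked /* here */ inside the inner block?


Analyzing scoping rules:
Outer scope: declares x = 50
Inner block: 'x = 77;' has no type keyword, so it is an assignment to the outer x (no shadowing)
Inside the block, after the assignment -> 77
Result: 77

77


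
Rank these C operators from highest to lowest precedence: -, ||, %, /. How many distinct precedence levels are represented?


Looking up precedence for each operator:
  - -> precedence 5
  || -> precedence 1
  % -> precedence 6
  / -> precedence 6
Sorted highest to lowest: %, /, -, ||
Distinct precedence values: [6, 5, 1]
Number of distinct levels: 3

3


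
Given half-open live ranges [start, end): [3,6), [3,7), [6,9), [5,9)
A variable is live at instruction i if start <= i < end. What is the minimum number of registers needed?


Live ranges:
  Var0: [3, 6)
  Var1: [3, 7)
  Var2: [6, 9)
  Var3: [5, 9)
Sweep-line events (position, delta, active):
  pos=3 start -> active=1
  pos=3 start -> active=2
  pos=5 start -> active=3
  pos=6 end -> active=2
  pos=6 start -> active=3
  pos=7 end -> active=2
  pos=9 end -> active=1
  pos=9 end -> active=0
Maximum simultaneous active: 3
Minimum registers needed: 3

3


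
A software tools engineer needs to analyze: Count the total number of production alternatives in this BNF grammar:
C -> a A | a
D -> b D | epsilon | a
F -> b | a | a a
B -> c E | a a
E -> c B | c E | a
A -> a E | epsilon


Counting alternatives per rule:
  C: 2 alternative(s)
  D: 3 alternative(s)
  F: 3 alternative(s)
  B: 2 alternative(s)
  E: 3 alternative(s)
  A: 2 alternative(s)
Sum: 2 + 3 + 3 + 2 + 3 + 2 = 15

15


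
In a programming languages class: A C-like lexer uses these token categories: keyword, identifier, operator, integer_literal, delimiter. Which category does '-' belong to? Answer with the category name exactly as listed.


Token: '-'
Checking categories:
  identifier: no
  integer_literal: no
  operator: YES
  keyword: no
  delimiter: no
Category: operator

operator


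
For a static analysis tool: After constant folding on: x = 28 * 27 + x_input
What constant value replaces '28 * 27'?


Identifying constant sub-expression:
  Original: x = 28 * 27 + x_input
  28 and 27 are both compile-time constants
  Evaluating: 28 * 27 = 756
  After folding: x = 756 + x_input

756


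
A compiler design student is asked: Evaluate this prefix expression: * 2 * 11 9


Parsing prefix expression: * 2 * 11 9
Step 1: Innermost operation '* 11 9'
  11 * 9 = 99
Step 2: Outer operation '* 2 [99]'
  2 * 99 = 198

198


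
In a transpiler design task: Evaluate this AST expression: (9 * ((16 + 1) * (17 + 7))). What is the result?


Expression: (9 * ((16 + 1) * (17 + 7)))
Evaluating step by step:
  16 + 1 = 17
  17 + 7 = 24
  17 * 24 = 408
  9 * 408 = 3672
Result: 3672

3672


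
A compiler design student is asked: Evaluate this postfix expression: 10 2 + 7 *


Processing tokens left to right:
Push 10, Push 2
Pop 10 and 2, compute 10 + 2 = 12, push 12
Push 7
Pop 12 and 7, compute 12 * 7 = 84, push 84
Stack result: 84

84


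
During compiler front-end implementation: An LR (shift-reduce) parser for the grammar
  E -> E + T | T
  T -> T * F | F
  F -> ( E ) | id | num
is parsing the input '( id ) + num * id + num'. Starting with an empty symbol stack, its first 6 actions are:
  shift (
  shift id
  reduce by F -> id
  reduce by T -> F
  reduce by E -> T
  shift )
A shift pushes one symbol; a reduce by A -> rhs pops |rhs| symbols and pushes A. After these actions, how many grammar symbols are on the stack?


Tracking the symbol stack through each action:
  Action 1: shift '(' : push -> stack = [(] (size 1)
  Action 2: shift 'id' : push -> stack = [(, id] (size 2)
  Action 3: reduce by F -> id : pop 1, push F -> stack = [(, F] (size 2)
  Action 4: reduce by T -> F : pop 1, push T -> stack = [(, T] (size 2)
  Action 5: reduce by E -> T : pop 1, push E -> stack = [(, E] (size 2)
  Action 6: shift ')' : push -> stack = [(, E, )] (size 3)
Final stack size: 3

3
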